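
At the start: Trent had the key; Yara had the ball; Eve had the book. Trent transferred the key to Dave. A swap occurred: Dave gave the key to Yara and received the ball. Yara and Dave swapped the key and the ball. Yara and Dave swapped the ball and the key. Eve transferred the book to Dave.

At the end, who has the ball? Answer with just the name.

Tracking all object holders:
Start: key:Trent, ball:Yara, book:Eve
Event 1 (give key: Trent -> Dave). State: key:Dave, ball:Yara, book:Eve
Event 2 (swap key<->ball: now key:Yara, ball:Dave). State: key:Yara, ball:Dave, book:Eve
Event 3 (swap key<->ball: now key:Dave, ball:Yara). State: key:Dave, ball:Yara, book:Eve
Event 4 (swap ball<->key: now ball:Dave, key:Yara). State: key:Yara, ball:Dave, book:Eve
Event 5 (give book: Eve -> Dave). State: key:Yara, ball:Dave, book:Dave

Final state: key:Yara, ball:Dave, book:Dave
The ball is held by Dave.

Answer: Dave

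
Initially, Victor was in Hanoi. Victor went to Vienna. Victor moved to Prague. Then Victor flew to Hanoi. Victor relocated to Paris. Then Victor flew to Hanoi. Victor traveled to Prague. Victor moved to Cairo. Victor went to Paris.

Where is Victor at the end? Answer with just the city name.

Answer: Paris

Derivation:
Tracking Victor's location:
Start: Victor is in Hanoi.
After move 1: Hanoi -> Vienna. Victor is in Vienna.
After move 2: Vienna -> Prague. Victor is in Prague.
After move 3: Prague -> Hanoi. Victor is in Hanoi.
After move 4: Hanoi -> Paris. Victor is in Paris.
After move 5: Paris -> Hanoi. Victor is in Hanoi.
After move 6: Hanoi -> Prague. Victor is in Prague.
After move 7: Prague -> Cairo. Victor is in Cairo.
After move 8: Cairo -> Paris. Victor is in Paris.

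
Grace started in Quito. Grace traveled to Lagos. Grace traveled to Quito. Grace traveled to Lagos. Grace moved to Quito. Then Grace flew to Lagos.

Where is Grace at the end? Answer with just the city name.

Tracking Grace's location:
Start: Grace is in Quito.
After move 1: Quito -> Lagos. Grace is in Lagos.
After move 2: Lagos -> Quito. Grace is in Quito.
After move 3: Quito -> Lagos. Grace is in Lagos.
After move 4: Lagos -> Quito. Grace is in Quito.
After move 5: Quito -> Lagos. Grace is in Lagos.

Answer: Lagos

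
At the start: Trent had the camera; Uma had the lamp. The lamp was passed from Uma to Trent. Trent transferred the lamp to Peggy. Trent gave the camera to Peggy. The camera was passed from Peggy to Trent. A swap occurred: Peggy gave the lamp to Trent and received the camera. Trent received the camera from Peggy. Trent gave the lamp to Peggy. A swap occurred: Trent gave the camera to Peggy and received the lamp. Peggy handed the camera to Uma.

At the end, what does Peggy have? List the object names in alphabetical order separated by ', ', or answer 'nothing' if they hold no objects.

Tracking all object holders:
Start: camera:Trent, lamp:Uma
Event 1 (give lamp: Uma -> Trent). State: camera:Trent, lamp:Trent
Event 2 (give lamp: Trent -> Peggy). State: camera:Trent, lamp:Peggy
Event 3 (give camera: Trent -> Peggy). State: camera:Peggy, lamp:Peggy
Event 4 (give camera: Peggy -> Trent). State: camera:Trent, lamp:Peggy
Event 5 (swap lamp<->camera: now lamp:Trent, camera:Peggy). State: camera:Peggy, lamp:Trent
Event 6 (give camera: Peggy -> Trent). State: camera:Trent, lamp:Trent
Event 7 (give lamp: Trent -> Peggy). State: camera:Trent, lamp:Peggy
Event 8 (swap camera<->lamp: now camera:Peggy, lamp:Trent). State: camera:Peggy, lamp:Trent
Event 9 (give camera: Peggy -> Uma). State: camera:Uma, lamp:Trent

Final state: camera:Uma, lamp:Trent
Peggy holds: (nothing).

Answer: nothing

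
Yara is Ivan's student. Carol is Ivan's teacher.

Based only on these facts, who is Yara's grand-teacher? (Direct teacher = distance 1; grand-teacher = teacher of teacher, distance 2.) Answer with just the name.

Reconstructing the teacher chain from the given facts:
  Carol -> Ivan -> Yara
(each arrow means 'teacher of the next')
Positions in the chain (0 = top):
  position of Carol: 0
  position of Ivan: 1
  position of Yara: 2

Yara is at position 2; the grand-teacher is 2 steps up the chain, i.e. position 0: Carol.

Answer: Carol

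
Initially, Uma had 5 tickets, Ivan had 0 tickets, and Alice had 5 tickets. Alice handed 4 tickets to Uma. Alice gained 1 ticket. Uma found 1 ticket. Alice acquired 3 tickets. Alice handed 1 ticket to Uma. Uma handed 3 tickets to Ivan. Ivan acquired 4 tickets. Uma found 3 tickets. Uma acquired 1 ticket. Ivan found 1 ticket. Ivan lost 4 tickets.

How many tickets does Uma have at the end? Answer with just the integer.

Answer: 12

Derivation:
Tracking counts step by step:
Start: Uma=5, Ivan=0, Alice=5
Event 1 (Alice -> Uma, 4): Alice: 5 -> 1, Uma: 5 -> 9. State: Uma=9, Ivan=0, Alice=1
Event 2 (Alice +1): Alice: 1 -> 2. State: Uma=9, Ivan=0, Alice=2
Event 3 (Uma +1): Uma: 9 -> 10. State: Uma=10, Ivan=0, Alice=2
Event 4 (Alice +3): Alice: 2 -> 5. State: Uma=10, Ivan=0, Alice=5
Event 5 (Alice -> Uma, 1): Alice: 5 -> 4, Uma: 10 -> 11. State: Uma=11, Ivan=0, Alice=4
Event 6 (Uma -> Ivan, 3): Uma: 11 -> 8, Ivan: 0 -> 3. State: Uma=8, Ivan=3, Alice=4
Event 7 (Ivan +4): Ivan: 3 -> 7. State: Uma=8, Ivan=7, Alice=4
Event 8 (Uma +3): Uma: 8 -> 11. State: Uma=11, Ivan=7, Alice=4
Event 9 (Uma +1): Uma: 11 -> 12. State: Uma=12, Ivan=7, Alice=4
Event 10 (Ivan +1): Ivan: 7 -> 8. State: Uma=12, Ivan=8, Alice=4
Event 11 (Ivan -4): Ivan: 8 -> 4. State: Uma=12, Ivan=4, Alice=4

Uma's final count: 12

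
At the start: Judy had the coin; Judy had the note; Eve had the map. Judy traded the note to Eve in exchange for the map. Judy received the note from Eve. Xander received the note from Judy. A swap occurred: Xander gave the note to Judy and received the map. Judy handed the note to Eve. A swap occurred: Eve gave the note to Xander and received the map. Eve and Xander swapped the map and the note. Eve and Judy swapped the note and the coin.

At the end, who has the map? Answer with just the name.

Tracking all object holders:
Start: coin:Judy, note:Judy, map:Eve
Event 1 (swap note<->map: now note:Eve, map:Judy). State: coin:Judy, note:Eve, map:Judy
Event 2 (give note: Eve -> Judy). State: coin:Judy, note:Judy, map:Judy
Event 3 (give note: Judy -> Xander). State: coin:Judy, note:Xander, map:Judy
Event 4 (swap note<->map: now note:Judy, map:Xander). State: coin:Judy, note:Judy, map:Xander
Event 5 (give note: Judy -> Eve). State: coin:Judy, note:Eve, map:Xander
Event 6 (swap note<->map: now note:Xander, map:Eve). State: coin:Judy, note:Xander, map:Eve
Event 7 (swap map<->note: now map:Xander, note:Eve). State: coin:Judy, note:Eve, map:Xander
Event 8 (swap note<->coin: now note:Judy, coin:Eve). State: coin:Eve, note:Judy, map:Xander

Final state: coin:Eve, note:Judy, map:Xander
The map is held by Xander.

Answer: Xander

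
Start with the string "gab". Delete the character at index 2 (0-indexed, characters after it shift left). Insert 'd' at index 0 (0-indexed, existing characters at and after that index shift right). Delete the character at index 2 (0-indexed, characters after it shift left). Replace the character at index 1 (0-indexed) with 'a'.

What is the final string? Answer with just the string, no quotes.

Applying each edit step by step:
Start: "gab"
Op 1 (delete idx 2 = 'b'): "gab" -> "ga"
Op 2 (insert 'd' at idx 0): "ga" -> "dga"
Op 3 (delete idx 2 = 'a'): "dga" -> "dg"
Op 4 (replace idx 1: 'g' -> 'a'): "dg" -> "da"

Answer: da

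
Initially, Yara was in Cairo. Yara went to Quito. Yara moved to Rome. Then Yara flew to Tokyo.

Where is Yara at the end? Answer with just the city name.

Answer: Tokyo

Derivation:
Tracking Yara's location:
Start: Yara is in Cairo.
After move 1: Cairo -> Quito. Yara is in Quito.
After move 2: Quito -> Rome. Yara is in Rome.
After move 3: Rome -> Tokyo. Yara is in Tokyo.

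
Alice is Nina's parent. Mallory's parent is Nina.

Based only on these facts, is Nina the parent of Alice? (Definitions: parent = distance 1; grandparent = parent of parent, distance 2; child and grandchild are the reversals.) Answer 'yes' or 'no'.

Reconstructing the parent chain from the given facts:
  Alice -> Nina -> Mallory
(each arrow means 'parent of the next')
Positions in the chain (0 = top):
  position of Alice: 0
  position of Nina: 1
  position of Mallory: 2

Nina is at position 1, Alice is at position 0; signed distance (j - i) = -1.
'parent' requires j - i = 1. Actual distance is -1, so the relation does NOT hold.

Answer: no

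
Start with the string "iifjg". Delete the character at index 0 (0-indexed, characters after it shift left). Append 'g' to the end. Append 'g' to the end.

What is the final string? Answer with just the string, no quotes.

Answer: ifjggg

Derivation:
Applying each edit step by step:
Start: "iifjg"
Op 1 (delete idx 0 = 'i'): "iifjg" -> "ifjg"
Op 2 (append 'g'): "ifjg" -> "ifjgg"
Op 3 (append 'g'): "ifjgg" -> "ifjggg"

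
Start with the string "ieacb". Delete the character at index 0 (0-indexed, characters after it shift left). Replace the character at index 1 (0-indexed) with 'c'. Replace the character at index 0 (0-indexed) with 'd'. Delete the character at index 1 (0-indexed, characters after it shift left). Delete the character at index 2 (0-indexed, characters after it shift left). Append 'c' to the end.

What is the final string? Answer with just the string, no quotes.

Applying each edit step by step:
Start: "ieacb"
Op 1 (delete idx 0 = 'i'): "ieacb" -> "eacb"
Op 2 (replace idx 1: 'a' -> 'c'): "eacb" -> "eccb"
Op 3 (replace idx 0: 'e' -> 'd'): "eccb" -> "dccb"
Op 4 (delete idx 1 = 'c'): "dccb" -> "dcb"
Op 5 (delete idx 2 = 'b'): "dcb" -> "dc"
Op 6 (append 'c'): "dc" -> "dcc"

Answer: dcc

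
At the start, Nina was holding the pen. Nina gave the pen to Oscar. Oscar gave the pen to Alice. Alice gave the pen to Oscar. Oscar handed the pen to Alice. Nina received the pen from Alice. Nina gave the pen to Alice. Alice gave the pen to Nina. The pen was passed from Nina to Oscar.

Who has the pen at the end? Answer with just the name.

Answer: Oscar

Derivation:
Tracking the pen through each event:
Start: Nina has the pen.
After event 1: Oscar has the pen.
After event 2: Alice has the pen.
After event 3: Oscar has the pen.
After event 4: Alice has the pen.
After event 5: Nina has the pen.
After event 6: Alice has the pen.
After event 7: Nina has the pen.
After event 8: Oscar has the pen.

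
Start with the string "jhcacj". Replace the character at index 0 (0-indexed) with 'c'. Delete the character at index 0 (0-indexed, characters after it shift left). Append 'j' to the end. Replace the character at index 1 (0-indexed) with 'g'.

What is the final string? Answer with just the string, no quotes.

Applying each edit step by step:
Start: "jhcacj"
Op 1 (replace idx 0: 'j' -> 'c'): "jhcacj" -> "chcacj"
Op 2 (delete idx 0 = 'c'): "chcacj" -> "hcacj"
Op 3 (append 'j'): "hcacj" -> "hcacjj"
Op 4 (replace idx 1: 'c' -> 'g'): "hcacjj" -> "hgacjj"

Answer: hgacjj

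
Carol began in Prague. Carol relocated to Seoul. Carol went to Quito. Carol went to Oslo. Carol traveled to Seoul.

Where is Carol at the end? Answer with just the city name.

Tracking Carol's location:
Start: Carol is in Prague.
After move 1: Prague -> Seoul. Carol is in Seoul.
After move 2: Seoul -> Quito. Carol is in Quito.
After move 3: Quito -> Oslo. Carol is in Oslo.
After move 4: Oslo -> Seoul. Carol is in Seoul.

Answer: Seoul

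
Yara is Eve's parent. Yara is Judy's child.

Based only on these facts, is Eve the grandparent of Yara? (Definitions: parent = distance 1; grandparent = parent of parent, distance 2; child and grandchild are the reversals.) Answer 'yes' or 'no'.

Reconstructing the parent chain from the given facts:
  Judy -> Yara -> Eve
(each arrow means 'parent of the next')
Positions in the chain (0 = top):
  position of Judy: 0
  position of Yara: 1
  position of Eve: 2

Eve is at position 2, Yara is at position 1; signed distance (j - i) = -1.
'grandparent' requires j - i = 2. Actual distance is -1, so the relation does NOT hold.

Answer: no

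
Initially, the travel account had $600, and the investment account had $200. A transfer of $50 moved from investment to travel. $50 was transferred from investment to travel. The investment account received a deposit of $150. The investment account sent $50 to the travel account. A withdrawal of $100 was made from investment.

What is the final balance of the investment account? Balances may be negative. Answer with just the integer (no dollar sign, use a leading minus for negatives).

Tracking account balances step by step:
Start: travel=600, investment=200
Event 1 (transfer 50 investment -> travel): investment: 200 - 50 = 150, travel: 600 + 50 = 650. Balances: travel=650, investment=150
Event 2 (transfer 50 investment -> travel): investment: 150 - 50 = 100, travel: 650 + 50 = 700. Balances: travel=700, investment=100
Event 3 (deposit 150 to investment): investment: 100 + 150 = 250. Balances: travel=700, investment=250
Event 4 (transfer 50 investment -> travel): investment: 250 - 50 = 200, travel: 700 + 50 = 750. Balances: travel=750, investment=200
Event 5 (withdraw 100 from investment): investment: 200 - 100 = 100. Balances: travel=750, investment=100

Final balance of investment: 100

Answer: 100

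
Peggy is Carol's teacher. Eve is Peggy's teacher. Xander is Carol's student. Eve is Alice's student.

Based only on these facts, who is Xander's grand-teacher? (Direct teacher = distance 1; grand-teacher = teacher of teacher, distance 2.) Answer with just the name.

Answer: Peggy

Derivation:
Reconstructing the teacher chain from the given facts:
  Alice -> Eve -> Peggy -> Carol -> Xander
(each arrow means 'teacher of the next')
Positions in the chain (0 = top):
  position of Alice: 0
  position of Eve: 1
  position of Peggy: 2
  position of Carol: 3
  position of Xander: 4

Xander is at position 4; the grand-teacher is 2 steps up the chain, i.e. position 2: Peggy.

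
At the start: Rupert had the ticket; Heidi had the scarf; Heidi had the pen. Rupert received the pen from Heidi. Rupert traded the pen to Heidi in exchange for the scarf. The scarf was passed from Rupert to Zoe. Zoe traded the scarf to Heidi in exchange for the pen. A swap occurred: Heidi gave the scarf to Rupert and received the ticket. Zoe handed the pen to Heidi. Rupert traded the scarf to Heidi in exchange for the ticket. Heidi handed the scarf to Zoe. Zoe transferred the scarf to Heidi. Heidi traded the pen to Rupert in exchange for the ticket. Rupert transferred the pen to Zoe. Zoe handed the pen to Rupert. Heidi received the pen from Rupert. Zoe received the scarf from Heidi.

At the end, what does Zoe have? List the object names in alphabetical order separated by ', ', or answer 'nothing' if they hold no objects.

Answer: scarf

Derivation:
Tracking all object holders:
Start: ticket:Rupert, scarf:Heidi, pen:Heidi
Event 1 (give pen: Heidi -> Rupert). State: ticket:Rupert, scarf:Heidi, pen:Rupert
Event 2 (swap pen<->scarf: now pen:Heidi, scarf:Rupert). State: ticket:Rupert, scarf:Rupert, pen:Heidi
Event 3 (give scarf: Rupert -> Zoe). State: ticket:Rupert, scarf:Zoe, pen:Heidi
Event 4 (swap scarf<->pen: now scarf:Heidi, pen:Zoe). State: ticket:Rupert, scarf:Heidi, pen:Zoe
Event 5 (swap scarf<->ticket: now scarf:Rupert, ticket:Heidi). State: ticket:Heidi, scarf:Rupert, pen:Zoe
Event 6 (give pen: Zoe -> Heidi). State: ticket:Heidi, scarf:Rupert, pen:Heidi
Event 7 (swap scarf<->ticket: now scarf:Heidi, ticket:Rupert). State: ticket:Rupert, scarf:Heidi, pen:Heidi
Event 8 (give scarf: Heidi -> Zoe). State: ticket:Rupert, scarf:Zoe, pen:Heidi
Event 9 (give scarf: Zoe -> Heidi). State: ticket:Rupert, scarf:Heidi, pen:Heidi
Event 10 (swap pen<->ticket: now pen:Rupert, ticket:Heidi). State: ticket:Heidi, scarf:Heidi, pen:Rupert
Event 11 (give pen: Rupert -> Zoe). State: ticket:Heidi, scarf:Heidi, pen:Zoe
Event 12 (give pen: Zoe -> Rupert). State: ticket:Heidi, scarf:Heidi, pen:Rupert
Event 13 (give pen: Rupert -> Heidi). State: ticket:Heidi, scarf:Heidi, pen:Heidi
Event 14 (give scarf: Heidi -> Zoe). State: ticket:Heidi, scarf:Zoe, pen:Heidi

Final state: ticket:Heidi, scarf:Zoe, pen:Heidi
Zoe holds: scarf.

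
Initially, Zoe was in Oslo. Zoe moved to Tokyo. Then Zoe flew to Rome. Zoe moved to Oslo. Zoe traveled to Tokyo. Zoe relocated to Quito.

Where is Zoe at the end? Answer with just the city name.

Tracking Zoe's location:
Start: Zoe is in Oslo.
After move 1: Oslo -> Tokyo. Zoe is in Tokyo.
After move 2: Tokyo -> Rome. Zoe is in Rome.
After move 3: Rome -> Oslo. Zoe is in Oslo.
After move 4: Oslo -> Tokyo. Zoe is in Tokyo.
After move 5: Tokyo -> Quito. Zoe is in Quito.

Answer: Quito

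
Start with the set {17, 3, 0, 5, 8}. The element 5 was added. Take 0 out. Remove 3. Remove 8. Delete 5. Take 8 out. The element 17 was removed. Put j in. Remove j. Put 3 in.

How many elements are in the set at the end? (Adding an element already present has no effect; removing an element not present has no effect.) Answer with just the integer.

Tracking the set through each operation:
Start: {0, 17, 3, 5, 8}
Event 1 (add 5): already present, no change. Set: {0, 17, 3, 5, 8}
Event 2 (remove 0): removed. Set: {17, 3, 5, 8}
Event 3 (remove 3): removed. Set: {17, 5, 8}
Event 4 (remove 8): removed. Set: {17, 5}
Event 5 (remove 5): removed. Set: {17}
Event 6 (remove 8): not present, no change. Set: {17}
Event 7 (remove 17): removed. Set: {}
Event 8 (add j): added. Set: {j}
Event 9 (remove j): removed. Set: {}
Event 10 (add 3): added. Set: {3}

Final set: {3} (size 1)

Answer: 1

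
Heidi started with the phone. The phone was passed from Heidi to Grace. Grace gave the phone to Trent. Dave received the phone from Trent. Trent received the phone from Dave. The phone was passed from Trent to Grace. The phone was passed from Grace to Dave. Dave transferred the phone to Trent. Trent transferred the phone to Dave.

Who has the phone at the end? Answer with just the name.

Answer: Dave

Derivation:
Tracking the phone through each event:
Start: Heidi has the phone.
After event 1: Grace has the phone.
After event 2: Trent has the phone.
After event 3: Dave has the phone.
After event 4: Trent has the phone.
After event 5: Grace has the phone.
After event 6: Dave has the phone.
After event 7: Trent has the phone.
After event 8: Dave has the phone.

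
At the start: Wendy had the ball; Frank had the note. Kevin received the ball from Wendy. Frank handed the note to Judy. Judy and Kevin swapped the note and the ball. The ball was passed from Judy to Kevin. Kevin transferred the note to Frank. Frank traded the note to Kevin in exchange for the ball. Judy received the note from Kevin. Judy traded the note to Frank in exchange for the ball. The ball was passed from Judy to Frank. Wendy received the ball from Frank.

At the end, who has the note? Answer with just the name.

Answer: Frank

Derivation:
Tracking all object holders:
Start: ball:Wendy, note:Frank
Event 1 (give ball: Wendy -> Kevin). State: ball:Kevin, note:Frank
Event 2 (give note: Frank -> Judy). State: ball:Kevin, note:Judy
Event 3 (swap note<->ball: now note:Kevin, ball:Judy). State: ball:Judy, note:Kevin
Event 4 (give ball: Judy -> Kevin). State: ball:Kevin, note:Kevin
Event 5 (give note: Kevin -> Frank). State: ball:Kevin, note:Frank
Event 6 (swap note<->ball: now note:Kevin, ball:Frank). State: ball:Frank, note:Kevin
Event 7 (give note: Kevin -> Judy). State: ball:Frank, note:Judy
Event 8 (swap note<->ball: now note:Frank, ball:Judy). State: ball:Judy, note:Frank
Event 9 (give ball: Judy -> Frank). State: ball:Frank, note:Frank
Event 10 (give ball: Frank -> Wendy). State: ball:Wendy, note:Frank

Final state: ball:Wendy, note:Frank
The note is held by Frank.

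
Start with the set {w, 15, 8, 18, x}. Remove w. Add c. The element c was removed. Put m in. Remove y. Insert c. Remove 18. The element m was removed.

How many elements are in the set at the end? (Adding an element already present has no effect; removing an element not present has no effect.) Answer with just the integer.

Answer: 4

Derivation:
Tracking the set through each operation:
Start: {15, 18, 8, w, x}
Event 1 (remove w): removed. Set: {15, 18, 8, x}
Event 2 (add c): added. Set: {15, 18, 8, c, x}
Event 3 (remove c): removed. Set: {15, 18, 8, x}
Event 4 (add m): added. Set: {15, 18, 8, m, x}
Event 5 (remove y): not present, no change. Set: {15, 18, 8, m, x}
Event 6 (add c): added. Set: {15, 18, 8, c, m, x}
Event 7 (remove 18): removed. Set: {15, 8, c, m, x}
Event 8 (remove m): removed. Set: {15, 8, c, x}

Final set: {15, 8, c, x} (size 4)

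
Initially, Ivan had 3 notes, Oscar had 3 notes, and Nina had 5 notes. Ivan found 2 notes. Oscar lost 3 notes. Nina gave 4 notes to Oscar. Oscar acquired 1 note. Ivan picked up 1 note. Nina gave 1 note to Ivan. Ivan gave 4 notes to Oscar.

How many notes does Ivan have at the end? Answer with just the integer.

Answer: 3

Derivation:
Tracking counts step by step:
Start: Ivan=3, Oscar=3, Nina=5
Event 1 (Ivan +2): Ivan: 3 -> 5. State: Ivan=5, Oscar=3, Nina=5
Event 2 (Oscar -3): Oscar: 3 -> 0. State: Ivan=5, Oscar=0, Nina=5
Event 3 (Nina -> Oscar, 4): Nina: 5 -> 1, Oscar: 0 -> 4. State: Ivan=5, Oscar=4, Nina=1
Event 4 (Oscar +1): Oscar: 4 -> 5. State: Ivan=5, Oscar=5, Nina=1
Event 5 (Ivan +1): Ivan: 5 -> 6. State: Ivan=6, Oscar=5, Nina=1
Event 6 (Nina -> Ivan, 1): Nina: 1 -> 0, Ivan: 6 -> 7. State: Ivan=7, Oscar=5, Nina=0
Event 7 (Ivan -> Oscar, 4): Ivan: 7 -> 3, Oscar: 5 -> 9. State: Ivan=3, Oscar=9, Nina=0

Ivan's final count: 3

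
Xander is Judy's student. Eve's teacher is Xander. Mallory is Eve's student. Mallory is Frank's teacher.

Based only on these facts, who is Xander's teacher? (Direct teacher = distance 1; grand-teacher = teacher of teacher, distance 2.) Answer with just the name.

Reconstructing the teacher chain from the given facts:
  Judy -> Xander -> Eve -> Mallory -> Frank
(each arrow means 'teacher of the next')
Positions in the chain (0 = top):
  position of Judy: 0
  position of Xander: 1
  position of Eve: 2
  position of Mallory: 3
  position of Frank: 4

Xander is at position 1; the teacher is 1 step up the chain, i.e. position 0: Judy.

Answer: Judy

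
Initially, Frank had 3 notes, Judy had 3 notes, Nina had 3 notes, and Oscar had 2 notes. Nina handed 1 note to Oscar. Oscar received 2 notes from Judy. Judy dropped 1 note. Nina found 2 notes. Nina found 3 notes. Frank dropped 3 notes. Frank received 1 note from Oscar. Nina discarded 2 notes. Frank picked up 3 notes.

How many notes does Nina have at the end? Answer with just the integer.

Answer: 5

Derivation:
Tracking counts step by step:
Start: Frank=3, Judy=3, Nina=3, Oscar=2
Event 1 (Nina -> Oscar, 1): Nina: 3 -> 2, Oscar: 2 -> 3. State: Frank=3, Judy=3, Nina=2, Oscar=3
Event 2 (Judy -> Oscar, 2): Judy: 3 -> 1, Oscar: 3 -> 5. State: Frank=3, Judy=1, Nina=2, Oscar=5
Event 3 (Judy -1): Judy: 1 -> 0. State: Frank=3, Judy=0, Nina=2, Oscar=5
Event 4 (Nina +2): Nina: 2 -> 4. State: Frank=3, Judy=0, Nina=4, Oscar=5
Event 5 (Nina +3): Nina: 4 -> 7. State: Frank=3, Judy=0, Nina=7, Oscar=5
Event 6 (Frank -3): Frank: 3 -> 0. State: Frank=0, Judy=0, Nina=7, Oscar=5
Event 7 (Oscar -> Frank, 1): Oscar: 5 -> 4, Frank: 0 -> 1. State: Frank=1, Judy=0, Nina=7, Oscar=4
Event 8 (Nina -2): Nina: 7 -> 5. State: Frank=1, Judy=0, Nina=5, Oscar=4
Event 9 (Frank +3): Frank: 1 -> 4. State: Frank=4, Judy=0, Nina=5, Oscar=4

Nina's final count: 5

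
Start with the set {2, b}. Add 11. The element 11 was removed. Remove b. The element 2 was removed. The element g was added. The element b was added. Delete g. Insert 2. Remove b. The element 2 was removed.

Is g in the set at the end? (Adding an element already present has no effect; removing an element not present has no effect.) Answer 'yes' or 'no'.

Answer: no

Derivation:
Tracking the set through each operation:
Start: {2, b}
Event 1 (add 11): added. Set: {11, 2, b}
Event 2 (remove 11): removed. Set: {2, b}
Event 3 (remove b): removed. Set: {2}
Event 4 (remove 2): removed. Set: {}
Event 5 (add g): added. Set: {g}
Event 6 (add b): added. Set: {b, g}
Event 7 (remove g): removed. Set: {b}
Event 8 (add 2): added. Set: {2, b}
Event 9 (remove b): removed. Set: {2}
Event 10 (remove 2): removed. Set: {}

Final set: {} (size 0)
g is NOT in the final set.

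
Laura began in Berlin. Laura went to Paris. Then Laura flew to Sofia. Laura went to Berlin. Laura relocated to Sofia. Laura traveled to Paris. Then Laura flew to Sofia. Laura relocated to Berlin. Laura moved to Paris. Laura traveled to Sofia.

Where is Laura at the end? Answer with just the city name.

Tracking Laura's location:
Start: Laura is in Berlin.
After move 1: Berlin -> Paris. Laura is in Paris.
After move 2: Paris -> Sofia. Laura is in Sofia.
After move 3: Sofia -> Berlin. Laura is in Berlin.
After move 4: Berlin -> Sofia. Laura is in Sofia.
After move 5: Sofia -> Paris. Laura is in Paris.
After move 6: Paris -> Sofia. Laura is in Sofia.
After move 7: Sofia -> Berlin. Laura is in Berlin.
After move 8: Berlin -> Paris. Laura is in Paris.
After move 9: Paris -> Sofia. Laura is in Sofia.

Answer: Sofia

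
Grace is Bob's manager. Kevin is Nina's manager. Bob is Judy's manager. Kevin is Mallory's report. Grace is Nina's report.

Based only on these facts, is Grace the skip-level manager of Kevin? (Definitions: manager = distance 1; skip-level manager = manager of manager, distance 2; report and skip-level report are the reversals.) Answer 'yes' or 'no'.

Reconstructing the manager chain from the given facts:
  Mallory -> Kevin -> Nina -> Grace -> Bob -> Judy
(each arrow means 'manager of the next')
Positions in the chain (0 = top):
  position of Mallory: 0
  position of Kevin: 1
  position of Nina: 2
  position of Grace: 3
  position of Bob: 4
  position of Judy: 5

Grace is at position 3, Kevin is at position 1; signed distance (j - i) = -2.
'skip-level manager' requires j - i = 2. Actual distance is -2, so the relation does NOT hold.

Answer: no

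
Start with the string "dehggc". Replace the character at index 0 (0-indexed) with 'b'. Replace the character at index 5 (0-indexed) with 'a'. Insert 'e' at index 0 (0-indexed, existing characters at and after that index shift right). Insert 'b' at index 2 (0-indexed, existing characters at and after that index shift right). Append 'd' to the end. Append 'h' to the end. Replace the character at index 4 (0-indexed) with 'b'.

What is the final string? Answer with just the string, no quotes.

Answer: ebbebggadh

Derivation:
Applying each edit step by step:
Start: "dehggc"
Op 1 (replace idx 0: 'd' -> 'b'): "dehggc" -> "behggc"
Op 2 (replace idx 5: 'c' -> 'a'): "behggc" -> "behgga"
Op 3 (insert 'e' at idx 0): "behgga" -> "ebehgga"
Op 4 (insert 'b' at idx 2): "ebehgga" -> "ebbehgga"
Op 5 (append 'd'): "ebbehgga" -> "ebbehggad"
Op 6 (append 'h'): "ebbehggad" -> "ebbehggadh"
Op 7 (replace idx 4: 'h' -> 'b'): "ebbehggadh" -> "ebbebggadh"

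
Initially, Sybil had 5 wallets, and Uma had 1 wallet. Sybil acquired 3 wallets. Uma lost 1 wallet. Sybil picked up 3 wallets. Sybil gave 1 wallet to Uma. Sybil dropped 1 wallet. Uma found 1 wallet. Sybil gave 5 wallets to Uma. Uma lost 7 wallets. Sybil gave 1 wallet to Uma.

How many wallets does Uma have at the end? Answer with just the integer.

Tracking counts step by step:
Start: Sybil=5, Uma=1
Event 1 (Sybil +3): Sybil: 5 -> 8. State: Sybil=8, Uma=1
Event 2 (Uma -1): Uma: 1 -> 0. State: Sybil=8, Uma=0
Event 3 (Sybil +3): Sybil: 8 -> 11. State: Sybil=11, Uma=0
Event 4 (Sybil -> Uma, 1): Sybil: 11 -> 10, Uma: 0 -> 1. State: Sybil=10, Uma=1
Event 5 (Sybil -1): Sybil: 10 -> 9. State: Sybil=9, Uma=1
Event 6 (Uma +1): Uma: 1 -> 2. State: Sybil=9, Uma=2
Event 7 (Sybil -> Uma, 5): Sybil: 9 -> 4, Uma: 2 -> 7. State: Sybil=4, Uma=7
Event 8 (Uma -7): Uma: 7 -> 0. State: Sybil=4, Uma=0
Event 9 (Sybil -> Uma, 1): Sybil: 4 -> 3, Uma: 0 -> 1. State: Sybil=3, Uma=1

Uma's final count: 1

Answer: 1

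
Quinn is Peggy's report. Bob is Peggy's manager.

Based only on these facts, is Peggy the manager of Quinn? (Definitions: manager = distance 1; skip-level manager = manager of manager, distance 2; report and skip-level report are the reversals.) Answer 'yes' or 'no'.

Reconstructing the manager chain from the given facts:
  Bob -> Peggy -> Quinn
(each arrow means 'manager of the next')
Positions in the chain (0 = top):
  position of Bob: 0
  position of Peggy: 1
  position of Quinn: 2

Peggy is at position 1, Quinn is at position 2; signed distance (j - i) = 1.
'manager' requires j - i = 1. Actual distance is 1, so the relation HOLDS.

Answer: yes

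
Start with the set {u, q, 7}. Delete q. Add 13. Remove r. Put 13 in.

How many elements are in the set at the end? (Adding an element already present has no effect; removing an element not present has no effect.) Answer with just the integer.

Tracking the set through each operation:
Start: {7, q, u}
Event 1 (remove q): removed. Set: {7, u}
Event 2 (add 13): added. Set: {13, 7, u}
Event 3 (remove r): not present, no change. Set: {13, 7, u}
Event 4 (add 13): already present, no change. Set: {13, 7, u}

Final set: {13, 7, u} (size 3)

Answer: 3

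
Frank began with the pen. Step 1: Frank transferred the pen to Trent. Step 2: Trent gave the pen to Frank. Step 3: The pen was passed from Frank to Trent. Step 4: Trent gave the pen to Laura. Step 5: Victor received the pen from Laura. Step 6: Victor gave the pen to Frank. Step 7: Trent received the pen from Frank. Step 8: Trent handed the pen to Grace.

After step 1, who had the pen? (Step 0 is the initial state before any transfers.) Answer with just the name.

Tracking the pen holder through step 1:
After step 0 (start): Frank
After step 1: Trent

At step 1, the holder is Trent.

Answer: Trent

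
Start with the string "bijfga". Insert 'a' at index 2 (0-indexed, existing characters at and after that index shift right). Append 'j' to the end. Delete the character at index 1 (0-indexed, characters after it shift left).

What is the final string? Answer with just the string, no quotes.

Answer: bajfgaj

Derivation:
Applying each edit step by step:
Start: "bijfga"
Op 1 (insert 'a' at idx 2): "bijfga" -> "biajfga"
Op 2 (append 'j'): "biajfga" -> "biajfgaj"
Op 3 (delete idx 1 = 'i'): "biajfgaj" -> "bajfgaj"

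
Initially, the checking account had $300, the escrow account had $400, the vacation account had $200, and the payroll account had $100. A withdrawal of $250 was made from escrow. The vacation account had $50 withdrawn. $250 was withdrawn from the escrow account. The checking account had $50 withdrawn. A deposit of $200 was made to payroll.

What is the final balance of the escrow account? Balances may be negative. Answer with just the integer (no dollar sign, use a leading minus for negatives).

Tracking account balances step by step:
Start: checking=300, escrow=400, vacation=200, payroll=100
Event 1 (withdraw 250 from escrow): escrow: 400 - 250 = 150. Balances: checking=300, escrow=150, vacation=200, payroll=100
Event 2 (withdraw 50 from vacation): vacation: 200 - 50 = 150. Balances: checking=300, escrow=150, vacation=150, payroll=100
Event 3 (withdraw 250 from escrow): escrow: 150 - 250 = -100. Balances: checking=300, escrow=-100, vacation=150, payroll=100
Event 4 (withdraw 50 from checking): checking: 300 - 50 = 250. Balances: checking=250, escrow=-100, vacation=150, payroll=100
Event 5 (deposit 200 to payroll): payroll: 100 + 200 = 300. Balances: checking=250, escrow=-100, vacation=150, payroll=300

Final balance of escrow: -100

Answer: -100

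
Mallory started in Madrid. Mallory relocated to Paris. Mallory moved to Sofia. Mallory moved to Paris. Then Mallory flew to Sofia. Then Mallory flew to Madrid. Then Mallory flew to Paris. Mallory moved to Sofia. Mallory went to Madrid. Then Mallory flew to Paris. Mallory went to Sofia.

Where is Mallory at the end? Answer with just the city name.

Answer: Sofia

Derivation:
Tracking Mallory's location:
Start: Mallory is in Madrid.
After move 1: Madrid -> Paris. Mallory is in Paris.
After move 2: Paris -> Sofia. Mallory is in Sofia.
After move 3: Sofia -> Paris. Mallory is in Paris.
After move 4: Paris -> Sofia. Mallory is in Sofia.
After move 5: Sofia -> Madrid. Mallory is in Madrid.
After move 6: Madrid -> Paris. Mallory is in Paris.
After move 7: Paris -> Sofia. Mallory is in Sofia.
After move 8: Sofia -> Madrid. Mallory is in Madrid.
After move 9: Madrid -> Paris. Mallory is in Paris.
After move 10: Paris -> Sofia. Mallory is in Sofia.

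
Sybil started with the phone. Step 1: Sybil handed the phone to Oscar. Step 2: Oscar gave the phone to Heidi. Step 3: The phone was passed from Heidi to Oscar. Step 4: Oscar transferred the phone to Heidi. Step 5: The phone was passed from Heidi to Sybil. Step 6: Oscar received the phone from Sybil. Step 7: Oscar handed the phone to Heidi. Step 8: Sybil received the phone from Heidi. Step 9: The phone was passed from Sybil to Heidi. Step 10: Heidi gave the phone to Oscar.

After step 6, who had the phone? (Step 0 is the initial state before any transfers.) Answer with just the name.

Tracking the phone holder through step 6:
After step 0 (start): Sybil
After step 1: Oscar
After step 2: Heidi
After step 3: Oscar
After step 4: Heidi
After step 5: Sybil
After step 6: Oscar

At step 6, the holder is Oscar.

Answer: Oscar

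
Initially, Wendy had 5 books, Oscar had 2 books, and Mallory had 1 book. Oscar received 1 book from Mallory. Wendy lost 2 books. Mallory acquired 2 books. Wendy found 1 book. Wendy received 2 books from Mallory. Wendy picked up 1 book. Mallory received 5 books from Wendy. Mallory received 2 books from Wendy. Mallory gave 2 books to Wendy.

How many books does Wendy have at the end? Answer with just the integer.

Tracking counts step by step:
Start: Wendy=5, Oscar=2, Mallory=1
Event 1 (Mallory -> Oscar, 1): Mallory: 1 -> 0, Oscar: 2 -> 3. State: Wendy=5, Oscar=3, Mallory=0
Event 2 (Wendy -2): Wendy: 5 -> 3. State: Wendy=3, Oscar=3, Mallory=0
Event 3 (Mallory +2): Mallory: 0 -> 2. State: Wendy=3, Oscar=3, Mallory=2
Event 4 (Wendy +1): Wendy: 3 -> 4. State: Wendy=4, Oscar=3, Mallory=2
Event 5 (Mallory -> Wendy, 2): Mallory: 2 -> 0, Wendy: 4 -> 6. State: Wendy=6, Oscar=3, Mallory=0
Event 6 (Wendy +1): Wendy: 6 -> 7. State: Wendy=7, Oscar=3, Mallory=0
Event 7 (Wendy -> Mallory, 5): Wendy: 7 -> 2, Mallory: 0 -> 5. State: Wendy=2, Oscar=3, Mallory=5
Event 8 (Wendy -> Mallory, 2): Wendy: 2 -> 0, Mallory: 5 -> 7. State: Wendy=0, Oscar=3, Mallory=7
Event 9 (Mallory -> Wendy, 2): Mallory: 7 -> 5, Wendy: 0 -> 2. State: Wendy=2, Oscar=3, Mallory=5

Wendy's final count: 2

Answer: 2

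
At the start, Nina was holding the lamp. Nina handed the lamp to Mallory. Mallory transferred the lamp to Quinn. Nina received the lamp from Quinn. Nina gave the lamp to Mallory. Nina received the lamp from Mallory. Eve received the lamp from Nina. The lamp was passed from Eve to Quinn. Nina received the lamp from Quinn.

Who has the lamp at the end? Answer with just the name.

Tracking the lamp through each event:
Start: Nina has the lamp.
After event 1: Mallory has the lamp.
After event 2: Quinn has the lamp.
After event 3: Nina has the lamp.
After event 4: Mallory has the lamp.
After event 5: Nina has the lamp.
After event 6: Eve has the lamp.
After event 7: Quinn has the lamp.
After event 8: Nina has the lamp.

Answer: Nina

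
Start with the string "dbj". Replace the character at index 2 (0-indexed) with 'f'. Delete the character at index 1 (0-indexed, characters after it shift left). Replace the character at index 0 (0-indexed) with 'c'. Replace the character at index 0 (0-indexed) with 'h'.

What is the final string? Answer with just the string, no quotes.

Applying each edit step by step:
Start: "dbj"
Op 1 (replace idx 2: 'j' -> 'f'): "dbj" -> "dbf"
Op 2 (delete idx 1 = 'b'): "dbf" -> "df"
Op 3 (replace idx 0: 'd' -> 'c'): "df" -> "cf"
Op 4 (replace idx 0: 'c' -> 'h'): "cf" -> "hf"

Answer: hf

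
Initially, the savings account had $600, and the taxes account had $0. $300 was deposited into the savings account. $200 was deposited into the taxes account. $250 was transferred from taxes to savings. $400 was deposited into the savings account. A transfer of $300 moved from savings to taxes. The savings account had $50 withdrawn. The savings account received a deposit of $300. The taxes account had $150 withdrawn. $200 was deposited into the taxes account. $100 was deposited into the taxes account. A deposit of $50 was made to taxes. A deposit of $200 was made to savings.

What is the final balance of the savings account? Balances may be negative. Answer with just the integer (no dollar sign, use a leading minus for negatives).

Tracking account balances step by step:
Start: savings=600, taxes=0
Event 1 (deposit 300 to savings): savings: 600 + 300 = 900. Balances: savings=900, taxes=0
Event 2 (deposit 200 to taxes): taxes: 0 + 200 = 200. Balances: savings=900, taxes=200
Event 3 (transfer 250 taxes -> savings): taxes: 200 - 250 = -50, savings: 900 + 250 = 1150. Balances: savings=1150, taxes=-50
Event 4 (deposit 400 to savings): savings: 1150 + 400 = 1550. Balances: savings=1550, taxes=-50
Event 5 (transfer 300 savings -> taxes): savings: 1550 - 300 = 1250, taxes: -50 + 300 = 250. Balances: savings=1250, taxes=250
Event 6 (withdraw 50 from savings): savings: 1250 - 50 = 1200. Balances: savings=1200, taxes=250
Event 7 (deposit 300 to savings): savings: 1200 + 300 = 1500. Balances: savings=1500, taxes=250
Event 8 (withdraw 150 from taxes): taxes: 250 - 150 = 100. Balances: savings=1500, taxes=100
Event 9 (deposit 200 to taxes): taxes: 100 + 200 = 300. Balances: savings=1500, taxes=300
Event 10 (deposit 100 to taxes): taxes: 300 + 100 = 400. Balances: savings=1500, taxes=400
Event 11 (deposit 50 to taxes): taxes: 400 + 50 = 450. Balances: savings=1500, taxes=450
Event 12 (deposit 200 to savings): savings: 1500 + 200 = 1700. Balances: savings=1700, taxes=450

Final balance of savings: 1700

Answer: 1700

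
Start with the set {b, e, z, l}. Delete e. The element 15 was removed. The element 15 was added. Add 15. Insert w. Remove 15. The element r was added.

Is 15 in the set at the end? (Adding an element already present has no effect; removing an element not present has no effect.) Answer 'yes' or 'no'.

Tracking the set through each operation:
Start: {b, e, l, z}
Event 1 (remove e): removed. Set: {b, l, z}
Event 2 (remove 15): not present, no change. Set: {b, l, z}
Event 3 (add 15): added. Set: {15, b, l, z}
Event 4 (add 15): already present, no change. Set: {15, b, l, z}
Event 5 (add w): added. Set: {15, b, l, w, z}
Event 6 (remove 15): removed. Set: {b, l, w, z}
Event 7 (add r): added. Set: {b, l, r, w, z}

Final set: {b, l, r, w, z} (size 5)
15 is NOT in the final set.

Answer: no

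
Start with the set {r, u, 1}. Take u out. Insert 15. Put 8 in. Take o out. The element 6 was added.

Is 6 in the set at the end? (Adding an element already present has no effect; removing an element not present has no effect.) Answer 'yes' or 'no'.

Answer: yes

Derivation:
Tracking the set through each operation:
Start: {1, r, u}
Event 1 (remove u): removed. Set: {1, r}
Event 2 (add 15): added. Set: {1, 15, r}
Event 3 (add 8): added. Set: {1, 15, 8, r}
Event 4 (remove o): not present, no change. Set: {1, 15, 8, r}
Event 5 (add 6): added. Set: {1, 15, 6, 8, r}

Final set: {1, 15, 6, 8, r} (size 5)
6 is in the final set.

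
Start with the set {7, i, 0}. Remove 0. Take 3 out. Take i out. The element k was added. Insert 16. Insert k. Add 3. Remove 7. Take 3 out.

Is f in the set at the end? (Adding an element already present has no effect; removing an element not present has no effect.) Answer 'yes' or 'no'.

Answer: no

Derivation:
Tracking the set through each operation:
Start: {0, 7, i}
Event 1 (remove 0): removed. Set: {7, i}
Event 2 (remove 3): not present, no change. Set: {7, i}
Event 3 (remove i): removed. Set: {7}
Event 4 (add k): added. Set: {7, k}
Event 5 (add 16): added. Set: {16, 7, k}
Event 6 (add k): already present, no change. Set: {16, 7, k}
Event 7 (add 3): added. Set: {16, 3, 7, k}
Event 8 (remove 7): removed. Set: {16, 3, k}
Event 9 (remove 3): removed. Set: {16, k}

Final set: {16, k} (size 2)
f is NOT in the final set.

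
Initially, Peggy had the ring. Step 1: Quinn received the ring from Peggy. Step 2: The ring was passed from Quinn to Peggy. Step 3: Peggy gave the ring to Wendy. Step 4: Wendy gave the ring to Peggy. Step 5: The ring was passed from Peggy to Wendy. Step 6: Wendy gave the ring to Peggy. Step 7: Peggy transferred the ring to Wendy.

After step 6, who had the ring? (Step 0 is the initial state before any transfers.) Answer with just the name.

Tracking the ring holder through step 6:
After step 0 (start): Peggy
After step 1: Quinn
After step 2: Peggy
After step 3: Wendy
After step 4: Peggy
After step 5: Wendy
After step 6: Peggy

At step 6, the holder is Peggy.

Answer: Peggy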